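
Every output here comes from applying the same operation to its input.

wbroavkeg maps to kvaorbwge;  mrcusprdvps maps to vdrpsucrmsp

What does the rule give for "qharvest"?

Each output is the input with this applied: move the last 2 characters to the front (rotate right by 2), then reverse the string.
Working it through for "qharvest": intermediate "stqharve", final "evrahqts".
(Check on "mrcusprdvps": → "psmrcusprdv" → "vdrpsucrmsp" ✓)

evrahqts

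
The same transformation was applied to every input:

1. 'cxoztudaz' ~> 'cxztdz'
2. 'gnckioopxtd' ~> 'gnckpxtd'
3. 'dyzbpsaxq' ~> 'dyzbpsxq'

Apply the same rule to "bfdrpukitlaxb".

The rule is to remove every vowel.
Doing the same to "bfdrpukitlaxb": "bfdrpktlxb".

bfdrpktlxb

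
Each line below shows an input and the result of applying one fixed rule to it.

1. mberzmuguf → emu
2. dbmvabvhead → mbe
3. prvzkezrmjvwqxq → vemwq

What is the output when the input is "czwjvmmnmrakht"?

Rule — keep one character in every 3, starting at position 3 (positions 3rd, 6th, 9th, ...).
On "czwjvmmnmrakht" that produces "wmmk".

wmmk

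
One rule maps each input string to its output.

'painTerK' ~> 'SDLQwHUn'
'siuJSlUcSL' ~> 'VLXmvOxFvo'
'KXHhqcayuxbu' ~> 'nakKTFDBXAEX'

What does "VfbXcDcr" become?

What's happening: shift every letter 3 places forward in the alphabet (wrapping around), then flip the case of every letter.
Starting from "VfbXcDcr": after the first operation, "YieAfGfu"; after the second, "yIEaFgFU".

yIEaFgFU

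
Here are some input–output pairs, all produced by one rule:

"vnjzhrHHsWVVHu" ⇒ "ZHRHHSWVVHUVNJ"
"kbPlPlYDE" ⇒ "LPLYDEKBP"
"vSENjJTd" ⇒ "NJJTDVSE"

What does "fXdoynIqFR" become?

The pattern: move the first 3 characters to the end (rotate left by 3), then convert every letter to uppercase.
Applying both steps to "fXdoynIqFR": "oynIqFRfXd", then "OYNIQFRFXD".
(Check on "vnjzhrHHsWVVHu": → "zhrHHsWVVHuvnj" → "ZHRHHSWVVHUVNJ" ✓)

OYNIQFRFXD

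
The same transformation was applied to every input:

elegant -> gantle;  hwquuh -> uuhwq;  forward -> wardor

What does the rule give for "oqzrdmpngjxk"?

The rule is to delete the first character, then move the first 2 characters to the end (rotate left by 2).
On "oqzrdmpngjxk": the first step gives "qzrdmpngjxk", and the second then gives "rdmpngjxkqz".

rdmpngjxkqz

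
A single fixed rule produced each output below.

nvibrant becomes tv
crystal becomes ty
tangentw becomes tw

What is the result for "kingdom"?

no

Each output is the input with this applied: sort the characters into alphabetical order, then keep only the last 2 characters.
Applying that to "kingdom" gives "no".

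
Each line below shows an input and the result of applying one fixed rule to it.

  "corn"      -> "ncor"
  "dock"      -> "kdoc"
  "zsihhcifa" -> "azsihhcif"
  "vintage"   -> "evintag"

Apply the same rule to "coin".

ncoi

Each output is the input with this applied: move the last character to the front.
"coin" → "ncoi".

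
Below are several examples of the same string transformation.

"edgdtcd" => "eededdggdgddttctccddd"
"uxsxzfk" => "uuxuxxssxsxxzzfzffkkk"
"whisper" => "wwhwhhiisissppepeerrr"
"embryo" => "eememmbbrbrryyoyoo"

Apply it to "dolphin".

ddodoollplpphhihiinnn

The transformation: repeat every character 3 times, then swap each adjacent pair of characters (1↔2, 3↔4, ...).
For "dolphin" the result is "ddodoollplpphhihiinnn".
(Check on "whisper": → "wwwhhhiiissspppeeerrr" → "wwhwhhiisissppepeerrr" ✓)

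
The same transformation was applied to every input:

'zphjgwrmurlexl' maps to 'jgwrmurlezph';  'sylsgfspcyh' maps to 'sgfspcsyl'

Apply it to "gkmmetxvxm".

Rule — delete the last 2 characters, then move the first 3 characters to the end (rotate left by 3).
Working it through for "gkmmetxvxm": intermediate "gkmmetxv", final "metxvgkm".

metxvgkm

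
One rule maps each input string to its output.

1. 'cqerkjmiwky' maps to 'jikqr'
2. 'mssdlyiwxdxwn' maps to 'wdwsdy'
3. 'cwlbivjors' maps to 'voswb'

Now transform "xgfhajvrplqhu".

rlhghj

Each output is the input with this applied: keep every other character starting from the second (positions 2nd, 4th, 6th, ...), then move the last 3 characters to the front (rotate right by 3).
Starting from "xgfhajvrplqhu": after the first operation, "ghjrlh"; after the second, "rlhghj".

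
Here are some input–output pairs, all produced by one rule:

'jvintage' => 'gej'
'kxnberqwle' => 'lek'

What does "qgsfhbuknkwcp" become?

cpq

What's happening: move the last 2 characters to the front (rotate right by 2), then keep only the first 3 characters.
On "qgsfhbuknkwcp": the first step gives "cpqgsfhbuknkw", and the second then gives "cpq".
(Check on "kxnberqwle": → "lekxnberqw" → "lek" ✓)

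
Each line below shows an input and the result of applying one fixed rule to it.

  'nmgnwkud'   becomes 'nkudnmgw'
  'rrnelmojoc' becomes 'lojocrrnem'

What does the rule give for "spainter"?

Looking at the pairs, the operation is to swap the front and back halves of the string, then swap the first and last characters.
On "spainter": the first step gives "nterspai", and the second then gives "iterspan".

iterspan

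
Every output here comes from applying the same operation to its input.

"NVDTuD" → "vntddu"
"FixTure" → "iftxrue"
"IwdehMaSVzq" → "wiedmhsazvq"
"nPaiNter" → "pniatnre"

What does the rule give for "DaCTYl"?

The transformation: swap each adjacent pair of characters (1↔2, 3↔4, ...), then convert every letter to lowercase.
"DaCTYl" → "aDTClY" → "adtcly".

adtcly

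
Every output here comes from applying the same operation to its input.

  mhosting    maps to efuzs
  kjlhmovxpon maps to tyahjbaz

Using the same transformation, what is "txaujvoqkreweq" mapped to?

gvhacwdqiqc

Looking at the pairs, the operation is to shift every letter 12 places forward in the alphabet (wrapping around), then delete the first 3 characters.
On "txaujvoqkreweq": the first step gives "fjmgvhacwdqiqc", and the second then gives "gvhacwdqiqc".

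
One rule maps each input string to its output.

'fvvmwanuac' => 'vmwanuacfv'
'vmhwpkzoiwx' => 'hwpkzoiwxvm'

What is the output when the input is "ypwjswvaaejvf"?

wjswvaaejvfyp

Each output is the input with this applied: move the first 2 characters to the end (rotate left by 2).
So "ypwjswvaaejvf" becomes "wjswvaaejvfyp".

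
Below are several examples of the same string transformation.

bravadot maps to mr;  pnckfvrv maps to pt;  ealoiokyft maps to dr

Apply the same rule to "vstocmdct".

ar

The transformation: shift every letter 2 places backward in the alphabet (wrapping around), then keep only the last 2 characters.
"vstocmdct" → "tqrmakbar" → "ar".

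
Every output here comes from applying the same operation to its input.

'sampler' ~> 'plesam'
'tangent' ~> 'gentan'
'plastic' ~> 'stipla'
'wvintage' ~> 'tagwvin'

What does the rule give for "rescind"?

In each case the input is transformed by: delete the last character, then move the last 3 characters to the front (rotate right by 3).
For "rescind", step one produces "rescin"; step two turns that into "cinres".

cinres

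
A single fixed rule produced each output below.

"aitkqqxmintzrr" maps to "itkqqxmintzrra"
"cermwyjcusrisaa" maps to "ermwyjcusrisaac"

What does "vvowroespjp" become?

The rule is to move the first character to the end.
So "vvowroespjp" becomes "vowroespjpv".

vowroespjpv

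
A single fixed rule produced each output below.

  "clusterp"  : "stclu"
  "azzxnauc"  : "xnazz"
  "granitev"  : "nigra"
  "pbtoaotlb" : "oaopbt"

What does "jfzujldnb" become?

ujljfz

Each output is the input with this applied: delete the last 3 characters, then move the first 3 characters to the end (rotate left by 3).
Starting from "jfzujldnb": after the first operation, "jfzujl"; after the second, "ujljfz".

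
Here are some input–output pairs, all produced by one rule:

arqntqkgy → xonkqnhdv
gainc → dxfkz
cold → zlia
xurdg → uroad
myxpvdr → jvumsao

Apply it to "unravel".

In each case the input is transformed by: shift every letter 3 places backward in the alphabet (wrapping around).
"unravel" → "rkoxsbi".

rkoxsbi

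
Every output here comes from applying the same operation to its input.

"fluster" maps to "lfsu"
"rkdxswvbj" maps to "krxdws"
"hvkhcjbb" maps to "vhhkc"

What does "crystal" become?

rcsy

The pattern: delete the last 3 characters, then swap each adjacent pair of characters (1↔2, 3↔4, ...).
Starting from "crystal": after the first operation, "crys"; after the second, "rcsy".
(Check on "fluster": → "flus" → "lfsu" ✓)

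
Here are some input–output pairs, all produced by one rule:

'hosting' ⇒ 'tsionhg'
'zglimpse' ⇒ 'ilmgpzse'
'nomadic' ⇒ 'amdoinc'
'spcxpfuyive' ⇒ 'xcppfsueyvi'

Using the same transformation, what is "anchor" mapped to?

hconra

The pattern: move the first 3 characters to the end (rotate left by 3), then take characters alternately from the front and the back (1st, last, 2nd, 2nd-last, ...).
"anchor" → "horanc" → "hconra".
(Check on "hosting": → "tinghos" → "tsionhg" ✓)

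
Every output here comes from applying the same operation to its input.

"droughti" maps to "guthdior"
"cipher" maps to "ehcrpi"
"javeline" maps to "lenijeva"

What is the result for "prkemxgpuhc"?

In each case the input is transformed by: move the first 3 characters to the end (rotate left by 3), then swap each adjacent pair of characters (1↔2, 3↔4, ...).
Working it through for "prkemxgpuhc": intermediate "emxgpuhcprk", final "megxupchrpk".

megxupchrpk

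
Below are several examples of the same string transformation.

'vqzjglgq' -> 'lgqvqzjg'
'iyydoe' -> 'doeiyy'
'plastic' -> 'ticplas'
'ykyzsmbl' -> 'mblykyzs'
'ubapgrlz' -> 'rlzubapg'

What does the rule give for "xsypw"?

ypwxs

Looking at the pairs, the operation is to move the last 3 characters to the front (rotate right by 3).
For "xsypw" the result is "ypwxs".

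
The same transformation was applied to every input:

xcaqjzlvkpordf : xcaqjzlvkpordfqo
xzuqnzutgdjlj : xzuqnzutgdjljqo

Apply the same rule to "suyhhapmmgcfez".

What's happening: append "qo".
On "suyhhapmmgcfez" that produces "suyhhapmmgcfezqo".

suyhhapmmgcfezqo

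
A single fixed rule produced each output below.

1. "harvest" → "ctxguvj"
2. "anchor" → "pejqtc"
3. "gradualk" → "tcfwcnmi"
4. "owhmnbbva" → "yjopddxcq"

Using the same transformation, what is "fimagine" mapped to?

Each output is the input with this applied: shift every letter 2 places forward in the alphabet (wrapping around), then move the first character to the end.
Starting from "fimagine": after the first operation, "hkocikpg"; after the second, "kocikpgh".

kocikpgh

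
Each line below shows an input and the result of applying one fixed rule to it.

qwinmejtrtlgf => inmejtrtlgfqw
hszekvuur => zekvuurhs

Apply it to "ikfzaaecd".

The rule is to move the first 2 characters to the end (rotate left by 2).
"ikfzaaecd" → "fzaaecdik".

fzaaecdik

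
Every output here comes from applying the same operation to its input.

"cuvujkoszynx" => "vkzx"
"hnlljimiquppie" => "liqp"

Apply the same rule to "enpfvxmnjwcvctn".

pxjvn

Looking at the pairs, the operation is to keep one character in every 3, starting at position 3 (positions 3rd, 6th, 9th, ...).
For "enpfvxmnjwcvctn" the result is "pxjvn".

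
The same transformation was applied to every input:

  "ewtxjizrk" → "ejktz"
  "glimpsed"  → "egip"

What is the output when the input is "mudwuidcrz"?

The pattern: keep every other character starting from the first (positions 1st, 3rd, 5th, ...), then sort the characters into alphabetical order.
For "mudwuidcrz" the result is "ddmru".

ddmru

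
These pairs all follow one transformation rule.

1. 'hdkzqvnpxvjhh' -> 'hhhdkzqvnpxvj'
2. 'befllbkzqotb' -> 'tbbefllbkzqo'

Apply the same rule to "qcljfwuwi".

wiqcljfwu

Rule — move the last 2 characters to the front (rotate right by 2).
For "qcljfwuwi" the result is "wiqcljfwu".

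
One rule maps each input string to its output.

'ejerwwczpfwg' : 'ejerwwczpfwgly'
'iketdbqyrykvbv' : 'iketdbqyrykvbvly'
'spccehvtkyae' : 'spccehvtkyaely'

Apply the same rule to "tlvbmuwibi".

tlvbmuwibily

The pattern: append "ly".
Applying that to "tlvbmuwibi" gives "tlvbmuwibily".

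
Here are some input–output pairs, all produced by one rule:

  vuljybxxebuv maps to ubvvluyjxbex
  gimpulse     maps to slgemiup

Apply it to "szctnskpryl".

yrslczntksp

The pattern: move the last 3 characters to the front (rotate right by 3), then swap each adjacent pair of characters (1↔2, 3↔4, ...).
On "szctnskpryl": the first step gives "rylszctnskp", and the second then gives "yrslczntksp".
(Check on "gimpulse": → "lsegimpu" → "slgemiup" ✓)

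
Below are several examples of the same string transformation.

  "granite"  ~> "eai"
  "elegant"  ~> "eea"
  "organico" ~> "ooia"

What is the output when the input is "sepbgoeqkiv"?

The rule is to take characters alternately from the front and the back (1st, last, 2nd, 2nd-last, ...), then keep only the vowels.
Working it through for "sepbgoeqkiv": intermediate "sveipkbqgeo", final "eieo".

eieo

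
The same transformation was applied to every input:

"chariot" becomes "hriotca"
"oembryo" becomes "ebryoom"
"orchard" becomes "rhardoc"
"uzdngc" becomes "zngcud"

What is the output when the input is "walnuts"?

anutswl

Rule — move the first 2 characters to the end (rotate left by 2), then swap the first and last characters.
Working it through for "walnuts": intermediate "lnutswa", final "anutswl".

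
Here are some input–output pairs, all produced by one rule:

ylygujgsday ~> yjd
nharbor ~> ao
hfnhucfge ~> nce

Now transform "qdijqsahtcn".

In each case the input is transformed by: keep one character in every 3, starting at position 3 (positions 3rd, 6th, 9th, ...).
So "qdijqsahtcn" becomes "ist".

ist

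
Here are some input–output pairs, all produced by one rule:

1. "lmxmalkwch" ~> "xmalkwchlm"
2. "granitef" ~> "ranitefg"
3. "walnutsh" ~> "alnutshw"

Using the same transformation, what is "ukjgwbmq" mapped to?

Rule — move the last 3 characters to the front (rotate right by 3), then swap the front and back halves of the string.
"ukjgwbmq" → "bmqukjgw" → "kjgwbmqu".

kjgwbmqu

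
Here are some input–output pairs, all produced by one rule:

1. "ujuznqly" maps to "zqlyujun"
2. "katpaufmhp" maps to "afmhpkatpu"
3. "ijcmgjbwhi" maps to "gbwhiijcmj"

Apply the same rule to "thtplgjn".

Looking at the pairs, the operation is to swap the front and back halves of the string, then swap the first and last characters.
Working it through for "thtplgjn": intermediate "lgjnthtp", final "pgjnthtl".

pgjnthtl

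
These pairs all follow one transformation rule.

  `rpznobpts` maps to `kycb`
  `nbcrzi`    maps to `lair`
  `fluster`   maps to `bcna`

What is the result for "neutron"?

caxw

The pattern: shift every letter 9 places forward in the alphabet (wrapping around), then keep only the last 4 characters.
Starting from "neutron": after the first operation, "wndcaxw"; after the second, "caxw".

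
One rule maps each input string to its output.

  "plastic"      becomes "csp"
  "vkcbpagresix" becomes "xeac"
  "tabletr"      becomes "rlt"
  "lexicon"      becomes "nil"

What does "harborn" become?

In each case the input is transformed by: reverse the string, then keep one character in every 3, starting at position 1 (positions 1st, 4th, 7th, ...).
On "harborn" that produces "nbh".
(Check on "vkcbpagresix": → "xisergapbckv" → "xeac" ✓)

nbh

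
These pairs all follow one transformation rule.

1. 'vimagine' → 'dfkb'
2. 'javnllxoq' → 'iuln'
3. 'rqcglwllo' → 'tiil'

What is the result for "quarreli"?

The transformation: shift every letter 3 places backward in the alphabet (wrapping around), then keep only the last 4 characters.
"quarreli" → "nrxoobif" → "obif".

obif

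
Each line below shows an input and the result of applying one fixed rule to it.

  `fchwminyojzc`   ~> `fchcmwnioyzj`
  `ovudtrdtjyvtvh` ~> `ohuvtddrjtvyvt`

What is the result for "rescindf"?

rfseicdn

Looking at the pairs, the operation is to move the last character to the front, then swap each adjacent pair of characters (1↔2, 3↔4, ...).
Working it through for "rescindf": intermediate "frescind", final "rfseicdn".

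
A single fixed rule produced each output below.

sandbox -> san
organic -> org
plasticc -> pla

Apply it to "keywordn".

Rule — keep only the first 3 characters.
On "keywordn" that produces "key".

key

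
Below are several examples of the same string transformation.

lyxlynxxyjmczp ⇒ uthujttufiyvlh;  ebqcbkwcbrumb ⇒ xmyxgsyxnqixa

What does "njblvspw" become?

fxhrolsj

Looking at the pairs, the operation is to move the first character to the end, then shift every letter 4 places backward in the alphabet (wrapping around).
Working it through for "njblvspw": intermediate "jblvspwn", final "fxhrolsj".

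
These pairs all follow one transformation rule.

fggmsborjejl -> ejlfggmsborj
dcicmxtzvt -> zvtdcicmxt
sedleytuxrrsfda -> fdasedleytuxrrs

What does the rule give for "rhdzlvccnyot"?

Looking at the pairs, the operation is to move the last 3 characters to the front (rotate right by 3).
So "rhdzlvccnyot" becomes "yotrhdzlvccn".

yotrhdzlvccn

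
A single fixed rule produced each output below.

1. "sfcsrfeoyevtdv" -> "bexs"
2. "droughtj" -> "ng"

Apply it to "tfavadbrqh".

zcp

Each output is the input with this applied: keep one character in every 3, starting at position 3 (positions 3rd, 6th, 9th, ...), then shift every letter 1 place backward in the alphabet (wrapping around).
Applying that to "tfavadbrqh" gives "zcp".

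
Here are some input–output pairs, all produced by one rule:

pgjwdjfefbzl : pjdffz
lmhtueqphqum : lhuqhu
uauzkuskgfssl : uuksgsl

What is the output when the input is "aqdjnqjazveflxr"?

adnjzelr

Each output is the input with this applied: keep every other character starting from the first (positions 1st, 3rd, 5th, ...).
So "aqdjnqjazveflxr" becomes "adnjzelr".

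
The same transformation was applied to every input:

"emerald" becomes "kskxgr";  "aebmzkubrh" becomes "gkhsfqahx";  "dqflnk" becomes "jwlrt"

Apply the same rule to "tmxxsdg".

Rule — shift every letter 6 places forward in the alphabet (wrapping around), then delete the last character.
So "tmxxsdg" becomes "zsddyj".
(Check on "dqflnk": → "jwlrtq" → "jwlrt" ✓)

zsddyj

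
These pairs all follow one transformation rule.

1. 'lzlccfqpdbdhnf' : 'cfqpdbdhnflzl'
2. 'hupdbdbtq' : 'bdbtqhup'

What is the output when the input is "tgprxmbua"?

xmbuatgp

The pattern: move the first 3 characters to the end (rotate left by 3), then delete the first character.
Working it through for "tgprxmbua": intermediate "rxmbuatgp", final "xmbuatgp".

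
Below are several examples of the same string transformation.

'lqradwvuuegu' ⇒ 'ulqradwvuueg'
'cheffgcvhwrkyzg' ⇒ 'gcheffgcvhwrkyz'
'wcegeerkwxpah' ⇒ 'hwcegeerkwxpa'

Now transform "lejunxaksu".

The transformation: move the last character to the front.
On "lejunxaksu" that produces "ulejunxaks".

ulejunxaks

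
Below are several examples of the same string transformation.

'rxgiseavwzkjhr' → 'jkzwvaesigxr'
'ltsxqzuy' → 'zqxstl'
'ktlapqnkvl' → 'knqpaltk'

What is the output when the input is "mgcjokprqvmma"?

Looking at the pairs, the operation is to reverse the string, then delete the first 2 characters.
For "mgcjokprqvmma", step one produces "ammvqrpkojcgm"; step two turns that into "mvqrpkojcgm".
(Check on "ltsxqzuy": → "yuzqxstl" → "zqxstl" ✓)

mvqrpkojcgm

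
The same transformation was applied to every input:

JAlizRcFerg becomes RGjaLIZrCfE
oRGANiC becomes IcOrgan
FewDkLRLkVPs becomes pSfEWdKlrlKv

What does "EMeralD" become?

LdemERA

Looking at the pairs, the operation is to move the last 2 characters to the front (rotate right by 2), then flip the case of every letter.
On "EMeralD" that produces "LdemERA".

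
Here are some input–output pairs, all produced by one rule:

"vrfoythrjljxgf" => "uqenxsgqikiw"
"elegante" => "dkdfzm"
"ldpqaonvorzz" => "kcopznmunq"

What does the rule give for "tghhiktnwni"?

sfgghjsmv

The transformation: delete the last 2 characters, then shift every letter 1 place backward in the alphabet (wrapping around).
Starting from "tghhiktnwni": after the first operation, "tghhiktnw"; after the second, "sfgghjsmv".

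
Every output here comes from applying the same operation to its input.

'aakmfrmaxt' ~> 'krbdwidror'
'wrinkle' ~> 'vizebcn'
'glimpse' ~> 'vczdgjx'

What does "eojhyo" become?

ffaypv

Looking at the pairs, the operation is to shift every letter 9 places backward in the alphabet (wrapping around), then swap the first and last characters.
Applying both steps to "eojhyo": "vfaypf", then "ffaypv".
(Check on "wrinkle": → "nizebcv" → "vizebcn" ✓)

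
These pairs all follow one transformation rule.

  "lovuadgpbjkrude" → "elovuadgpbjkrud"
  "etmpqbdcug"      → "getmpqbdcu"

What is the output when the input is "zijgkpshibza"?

azijgkpshibz

The transformation: move the last character to the front.
Doing the same to "zijgkpshibza": "azijgkpshibz".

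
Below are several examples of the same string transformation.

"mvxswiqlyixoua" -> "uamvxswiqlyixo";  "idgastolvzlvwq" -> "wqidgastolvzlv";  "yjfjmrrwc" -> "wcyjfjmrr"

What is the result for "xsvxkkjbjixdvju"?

juxsvxkkjbjixdv

The rule is to move the last 2 characters to the front (rotate right by 2).
"xsvxkkjbjixdvju" → "juxsvxkkjbjixdv".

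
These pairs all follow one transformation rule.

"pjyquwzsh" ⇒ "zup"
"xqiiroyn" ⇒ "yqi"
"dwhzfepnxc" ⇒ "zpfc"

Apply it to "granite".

What's happening: sort the characters into reverse alphabetical order, then keep one character in every 3, starting at position 1 (positions 1st, 4th, 7th, ...).
Starting from "granite": after the first operation, "trnigea"; after the second, "tia".

tia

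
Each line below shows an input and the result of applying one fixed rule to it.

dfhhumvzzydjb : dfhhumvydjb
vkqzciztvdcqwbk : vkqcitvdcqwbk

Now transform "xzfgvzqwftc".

In each case the input is transformed by: remove every "z".
On "xzfgvzqwftc" that produces "xfgvqwftc".

xfgvqwftc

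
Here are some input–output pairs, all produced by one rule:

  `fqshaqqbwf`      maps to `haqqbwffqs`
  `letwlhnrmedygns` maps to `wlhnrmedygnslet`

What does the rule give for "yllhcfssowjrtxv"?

Looking at the pairs, the operation is to move the first 3 characters to the end (rotate left by 3).
On "yllhcfssowjrtxv" that produces "hcfssowjrtxvyll".

hcfssowjrtxvyll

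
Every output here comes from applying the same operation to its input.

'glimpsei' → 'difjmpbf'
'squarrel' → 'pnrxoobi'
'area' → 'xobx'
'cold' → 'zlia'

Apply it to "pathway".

mxqetxv

Looking at the pairs, the operation is to shift every letter 3 places backward in the alphabet (wrapping around).
On "pathway" that produces "mxqetxv".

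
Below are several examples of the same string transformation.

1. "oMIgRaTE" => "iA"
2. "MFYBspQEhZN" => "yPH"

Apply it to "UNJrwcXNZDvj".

In each case the input is transformed by: flip the case of every letter, then keep one character in every 3, starting at position 3 (positions 3rd, 6th, 9th, ...).
For "UNJrwcXNZDvj", step one produces "unjRWCxnzdVJ"; step two turns that into "jCzJ".

jCzJ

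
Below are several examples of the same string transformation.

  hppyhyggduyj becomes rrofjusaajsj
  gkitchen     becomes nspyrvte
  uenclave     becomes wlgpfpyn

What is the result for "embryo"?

cjzpxm

Each output is the input with this applied: swap the front and back halves of the string, then shift every letter 11 places forward in the alphabet (wrapping around).
For "embryo", step one produces "ryoemb"; step two turns that into "cjzpxm".
(Check on "gkitchen": → "chengkit" → "nspyrvte" ✓)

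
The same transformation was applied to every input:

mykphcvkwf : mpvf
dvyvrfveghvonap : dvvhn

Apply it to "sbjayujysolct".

sajot

The pattern: keep one character in every 3, starting at position 1 (positions 1st, 4th, 7th, ...).
Doing the same to "sbjayujysolct": "sajot".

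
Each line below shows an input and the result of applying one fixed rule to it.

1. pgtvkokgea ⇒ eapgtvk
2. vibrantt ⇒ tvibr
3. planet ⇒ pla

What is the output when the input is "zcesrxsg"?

What's happening: swap the front and back halves of the string, then delete the first 3 characters.
For "zcesrxsg", step one produces "rxsgzces"; step two turns that into "gzces".

gzces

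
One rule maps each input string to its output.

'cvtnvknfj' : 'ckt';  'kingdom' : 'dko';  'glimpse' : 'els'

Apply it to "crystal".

What's happening: sort the characters into alphabetical order, then keep one character in every 3, starting at position 1 (positions 1st, 4th, 7th, ...).
On "crystal": the first step gives "aclrsty", and the second then gives "ary".

ary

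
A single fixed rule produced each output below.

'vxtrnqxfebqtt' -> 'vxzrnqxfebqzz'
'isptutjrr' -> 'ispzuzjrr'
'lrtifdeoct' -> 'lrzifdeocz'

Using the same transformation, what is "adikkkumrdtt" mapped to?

adikkkumrdzz

What's happening: replace every "t" with "z".
Applying that to "adikkkumrdtt" gives "adikkkumrdzz".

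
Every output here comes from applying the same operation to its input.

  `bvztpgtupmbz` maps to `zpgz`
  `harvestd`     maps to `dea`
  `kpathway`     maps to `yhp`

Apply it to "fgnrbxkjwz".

zkrf

The rule is to reverse the string, then keep one character in every 3, starting at position 1 (positions 1st, 4th, 7th, ...).
Starting from "fgnrbxkjwz": after the first operation, "zwjkxbrngf"; after the second, "zkrf".
(Check on "kpathway": → "yawhtapk" → "yhp" ✓)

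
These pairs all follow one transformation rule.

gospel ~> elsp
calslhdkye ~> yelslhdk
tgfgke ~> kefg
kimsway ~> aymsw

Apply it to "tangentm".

tmngen

The pattern: delete the first 2 characters, then move the last 2 characters to the front (rotate right by 2).
On "tangentm" that produces "tmngen".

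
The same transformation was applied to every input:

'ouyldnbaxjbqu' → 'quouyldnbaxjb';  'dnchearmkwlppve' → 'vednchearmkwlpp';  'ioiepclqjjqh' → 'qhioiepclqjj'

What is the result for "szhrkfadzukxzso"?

soszhrkfadzukxz

Rule — move the last 2 characters to the front (rotate right by 2).
So "szhrkfadzukxzso" becomes "soszhrkfadzukxz".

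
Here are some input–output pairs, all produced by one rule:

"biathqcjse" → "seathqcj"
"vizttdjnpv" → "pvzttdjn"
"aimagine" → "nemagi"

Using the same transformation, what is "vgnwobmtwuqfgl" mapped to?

What's happening: delete the first 2 characters, then move the last 2 characters to the front (rotate right by 2).
For "vgnwobmtwuqfgl", step one produces "nwobmtwuqfgl"; step two turns that into "glnwobmtwuqf".

glnwobmtwuqf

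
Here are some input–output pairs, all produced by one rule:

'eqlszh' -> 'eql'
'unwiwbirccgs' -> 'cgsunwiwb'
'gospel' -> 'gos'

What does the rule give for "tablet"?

The rule is to swap the front and back halves of the string, then delete the first 3 characters.
"tablet" → "tab".

tab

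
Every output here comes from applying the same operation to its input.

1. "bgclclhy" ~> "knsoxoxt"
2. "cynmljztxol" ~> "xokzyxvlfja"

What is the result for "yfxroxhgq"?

In each case the input is transformed by: move the last character to the front, then shift every letter 12 places forward in the alphabet (wrapping around).
"yfxroxhgq" → "qyfxroxhg" → "ckrjdajts".

ckrjdajts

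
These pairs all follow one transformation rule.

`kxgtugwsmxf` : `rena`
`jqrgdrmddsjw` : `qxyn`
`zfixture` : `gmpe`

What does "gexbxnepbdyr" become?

Each output is the input with this applied: shift every letter 7 places forward in the alphabet (wrapping around), then keep only the first 4 characters.
On "gexbxnepbdyr": the first step gives "nleieulwikfy", and the second then gives "nlei".

nlei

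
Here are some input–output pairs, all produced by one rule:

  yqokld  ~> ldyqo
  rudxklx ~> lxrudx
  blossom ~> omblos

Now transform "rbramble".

lerbram

Rule — move the last 3 characters to the front (rotate right by 3), then delete the first character.
Starting from "rbramble": after the first operation, "blerbram"; after the second, "lerbram".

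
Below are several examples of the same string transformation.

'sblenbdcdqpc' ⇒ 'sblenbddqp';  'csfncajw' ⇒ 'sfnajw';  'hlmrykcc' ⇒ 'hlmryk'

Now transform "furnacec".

The rule is to remove every "c".
So "furnacec" becomes "furnae".

furnae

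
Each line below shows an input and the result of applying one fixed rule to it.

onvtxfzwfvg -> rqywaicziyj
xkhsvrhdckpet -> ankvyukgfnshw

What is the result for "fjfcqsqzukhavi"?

Rule — shift every letter 3 places forward in the alphabet (wrapping around).
"fjfcqsqzukhavi" → "imiftvtcxnkdyl".

imiftvtcxnkdyl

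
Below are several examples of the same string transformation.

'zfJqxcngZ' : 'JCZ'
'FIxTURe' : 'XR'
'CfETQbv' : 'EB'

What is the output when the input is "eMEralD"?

What's happening: keep one character in every 3, starting at position 3 (positions 3rd, 6th, 9th, ...), then convert every letter to uppercase.
For "eMEralD", step one produces "El"; step two turns that into "EL".
(Check on "CfETQbv": → "Eb" → "EB" ✓)

EL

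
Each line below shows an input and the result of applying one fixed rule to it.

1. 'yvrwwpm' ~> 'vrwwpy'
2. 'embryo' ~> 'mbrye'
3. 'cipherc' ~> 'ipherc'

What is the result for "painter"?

The rule is to delete the last character, then move the first character to the end.
"painter" → "painte" → "aintep".

aintep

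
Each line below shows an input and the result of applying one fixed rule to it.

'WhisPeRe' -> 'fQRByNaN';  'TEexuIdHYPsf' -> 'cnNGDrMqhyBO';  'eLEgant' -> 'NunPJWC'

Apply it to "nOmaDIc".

WxVJmrL

The rule is to flip the case of every letter, then shift every letter 9 places forward in the alphabet (wrapping around).
Starting from "nOmaDIc": after the first operation, "NoMAdiC"; after the second, "WxVJmrL".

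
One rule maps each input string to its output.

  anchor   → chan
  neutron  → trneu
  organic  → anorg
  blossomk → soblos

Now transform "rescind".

Looking at the pairs, the operation is to delete the last 2 characters, then move the last 2 characters to the front (rotate right by 2).
"rescind" → "resci" → "cires".

cires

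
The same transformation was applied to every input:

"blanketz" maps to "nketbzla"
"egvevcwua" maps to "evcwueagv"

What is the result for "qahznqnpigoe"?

What's happening: swap the first and last characters, then move the first 3 characters to the end (rotate left by 3).
For "qahznqnpigoe", step one produces "eahznqnpigoq"; step two turns that into "znqnpigoqeah".

znqnpigoqeah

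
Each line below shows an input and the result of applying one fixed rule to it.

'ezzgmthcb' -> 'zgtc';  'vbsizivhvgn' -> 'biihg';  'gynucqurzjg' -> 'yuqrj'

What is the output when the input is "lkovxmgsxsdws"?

kvmssw

What's happening: keep every other character starting from the second (positions 2nd, 4th, 6th, ...).
Applying that to "lkovxmgsxsdws" gives "kvmssw".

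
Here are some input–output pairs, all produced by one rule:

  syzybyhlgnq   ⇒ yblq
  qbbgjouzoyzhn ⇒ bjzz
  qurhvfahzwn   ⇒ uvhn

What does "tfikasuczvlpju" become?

In each case the input is transformed by: keep one character in every 3, starting at position 2 (positions 2nd, 5th, 8th, ...).
So "tfikasuczvlpju" becomes "faclu".

faclu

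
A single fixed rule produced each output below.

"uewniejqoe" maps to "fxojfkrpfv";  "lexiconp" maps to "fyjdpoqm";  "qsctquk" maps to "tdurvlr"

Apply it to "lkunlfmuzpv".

The transformation: move the first character to the end, then shift every letter 1 place forward in the alphabet (wrapping around).
Starting from "lkunlfmuzpv": after the first operation, "kunlfmuzpvl"; after the second, "lvomgnvaqwm".

lvomgnvaqwm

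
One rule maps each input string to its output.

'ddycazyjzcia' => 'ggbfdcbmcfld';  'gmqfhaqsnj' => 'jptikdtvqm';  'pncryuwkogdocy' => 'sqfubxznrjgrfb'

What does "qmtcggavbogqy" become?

tpwfjjdyerjtb

The rule is to shift every letter 3 places forward in the alphabet (wrapping around).
For "qmtcggavbogqy" the result is "tpwfjjdyerjtb".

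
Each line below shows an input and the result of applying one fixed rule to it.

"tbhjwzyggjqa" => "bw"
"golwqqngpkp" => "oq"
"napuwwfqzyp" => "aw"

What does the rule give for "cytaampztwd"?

ya

The transformation: keep one character in every 3, starting at position 2 (positions 2nd, 5th, 8th, ...), then delete the last 2 characters.
On "cytaampztwd" that produces "ya".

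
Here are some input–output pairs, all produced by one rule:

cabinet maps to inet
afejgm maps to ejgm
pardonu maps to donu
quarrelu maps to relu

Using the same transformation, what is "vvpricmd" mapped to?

icmd

The rule is to keep only the last 4 characters.
Doing the same to "vvpricmd": "icmd".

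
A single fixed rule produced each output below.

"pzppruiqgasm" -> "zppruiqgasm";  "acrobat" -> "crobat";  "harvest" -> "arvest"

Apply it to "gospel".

Each output is the input with this applied: delete the first character.
For "gospel" the result is "ospel".

ospel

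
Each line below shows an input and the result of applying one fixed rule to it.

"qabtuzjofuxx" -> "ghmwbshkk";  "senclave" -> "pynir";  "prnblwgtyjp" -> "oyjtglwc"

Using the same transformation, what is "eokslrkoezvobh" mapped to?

fyexbrmibou

What's happening: delete the first 3 characters, then shift every letter 13 places forward in the alphabet (wrapping around) — i.e. ROT13.
For "eokslrkoezvobh", step one produces "slrkoezvobh"; step two turns that into "fyexbrmibou".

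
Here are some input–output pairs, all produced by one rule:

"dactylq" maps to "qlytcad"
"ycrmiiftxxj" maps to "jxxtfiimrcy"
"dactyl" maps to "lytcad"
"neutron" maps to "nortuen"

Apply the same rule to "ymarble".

elbramy

In each case the input is transformed by: reverse the string.
Applying that to "ymarble" gives "elbramy".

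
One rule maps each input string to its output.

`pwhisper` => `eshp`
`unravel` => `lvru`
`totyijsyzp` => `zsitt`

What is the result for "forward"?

The transformation: keep every other character starting from the first (positions 1st, 3rd, 5th, ...), then reverse the string.
Starting from "forward": after the first operation, "frad"; after the second, "darf".

darf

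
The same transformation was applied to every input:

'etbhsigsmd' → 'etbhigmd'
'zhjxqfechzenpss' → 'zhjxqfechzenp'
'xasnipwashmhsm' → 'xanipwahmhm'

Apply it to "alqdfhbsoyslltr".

alqdfhboylltr

The transformation: remove every "s".
On "alqdfhbsoyslltr" that produces "alqdfhboylltr".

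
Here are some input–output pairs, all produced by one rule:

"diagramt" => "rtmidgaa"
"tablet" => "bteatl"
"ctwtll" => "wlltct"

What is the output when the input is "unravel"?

What's happening: swap each adjacent pair of characters (1↔2, 3↔4, ...), then move the last 3 characters to the front (rotate right by 3).
For "unravel", step one produces "nuarevl"; step two turns that into "evlnuar".

evlnuar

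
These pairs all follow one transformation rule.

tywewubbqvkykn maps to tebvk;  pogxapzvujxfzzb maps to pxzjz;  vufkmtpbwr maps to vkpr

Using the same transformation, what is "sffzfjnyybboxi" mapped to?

sznbx

The rule is to keep one character in every 3, starting at position 1 (positions 1st, 4th, 7th, ...).
Applying that to "sffzfjnyybboxi" gives "sznbx".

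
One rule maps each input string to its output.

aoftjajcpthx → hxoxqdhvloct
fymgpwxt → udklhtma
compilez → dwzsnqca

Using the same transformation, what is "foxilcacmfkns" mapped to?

wzqoqatybgtcl

In each case the input is transformed by: shift every letter 12 places backward in the alphabet (wrapping around), then move the first 3 characters to the end (rotate left by 3).
On "foxilcacmfkns": the first step gives "tclwzqoqatybg", and the second then gives "wzqoqatybgtcl".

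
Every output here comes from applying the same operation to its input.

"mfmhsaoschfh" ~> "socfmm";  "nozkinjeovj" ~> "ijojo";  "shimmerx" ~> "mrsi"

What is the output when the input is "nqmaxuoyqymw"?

In each case the input is transformed by: move the first 3 characters to the end (rotate left by 3), then keep every other character starting from the second (positions 2nd, 4th, 6th, ...).
On "nqmaxuoyqymw": the first step gives "axuoyqymwnqm", and the second then gives "xoqmnm".

xoqmnm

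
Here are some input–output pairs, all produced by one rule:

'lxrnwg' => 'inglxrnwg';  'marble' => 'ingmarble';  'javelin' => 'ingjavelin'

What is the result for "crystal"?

ingcrystal

The pattern: prepend "ing".
For "crystal" the result is "ingcrystal".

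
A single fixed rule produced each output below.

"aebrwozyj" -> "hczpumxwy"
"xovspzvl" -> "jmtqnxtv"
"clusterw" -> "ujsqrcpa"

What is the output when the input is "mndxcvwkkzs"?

Each output is the input with this applied: shift every letter 2 places backward in the alphabet (wrapping around), then swap the first and last characters.
"mndxcvwkkzs" → "klbvatuiixq" → "qlbvatuiixk".
(Check on "xovspzvl": → "vmtqnxtj" → "jmtqnxtv" ✓)

qlbvatuiixk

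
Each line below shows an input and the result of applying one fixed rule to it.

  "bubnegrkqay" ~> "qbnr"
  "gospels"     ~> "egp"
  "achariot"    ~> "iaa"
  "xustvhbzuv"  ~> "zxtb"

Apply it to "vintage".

avt

The pattern: move the last 3 characters to the front (rotate right by 3), then keep one character in every 3, starting at position 1 (positions 1st, 4th, 7th, ...).
"vintage" → "agevint" → "avt".
(Check on "gospels": → "elsgosp" → "egp" ✓)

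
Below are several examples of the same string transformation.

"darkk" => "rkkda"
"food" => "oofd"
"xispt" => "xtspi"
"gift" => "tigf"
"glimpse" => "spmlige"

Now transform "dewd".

wedd

In each case the input is transformed by: sort the characters into reverse alphabetical order.
For "dewd" the result is "wedd".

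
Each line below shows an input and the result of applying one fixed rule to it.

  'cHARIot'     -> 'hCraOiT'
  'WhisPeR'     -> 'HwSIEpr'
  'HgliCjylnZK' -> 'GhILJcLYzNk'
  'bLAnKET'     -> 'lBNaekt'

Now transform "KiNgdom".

IkGnODM

Rule — flip the case of every letter, then swap each adjacent pair of characters (1↔2, 3↔4, ...).
For "KiNgdom", step one produces "kInGDOM"; step two turns that into "IkGnODM".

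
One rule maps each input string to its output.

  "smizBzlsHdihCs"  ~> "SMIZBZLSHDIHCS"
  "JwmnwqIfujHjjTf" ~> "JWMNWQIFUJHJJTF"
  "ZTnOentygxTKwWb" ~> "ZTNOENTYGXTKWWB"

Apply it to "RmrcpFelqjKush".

The pattern: convert every letter to uppercase.
Applying that to "RmrcpFelqjKush" gives "RMRCPFELQJKUSH".

RMRCPFELQJKUSH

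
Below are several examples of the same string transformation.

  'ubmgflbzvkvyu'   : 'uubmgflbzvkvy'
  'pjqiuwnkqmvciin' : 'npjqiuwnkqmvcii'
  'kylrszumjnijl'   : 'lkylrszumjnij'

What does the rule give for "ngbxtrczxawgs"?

The pattern: move the last character to the front.
Doing the same to "ngbxtrczxawgs": "sngbxtrczxawg".

sngbxtrczxawg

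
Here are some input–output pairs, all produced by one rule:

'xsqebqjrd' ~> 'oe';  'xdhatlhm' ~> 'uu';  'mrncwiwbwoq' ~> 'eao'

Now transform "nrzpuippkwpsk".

The transformation: shift every letter 13 places forward in the alphabet (wrapping around) — i.e. ROT13, then keep only the vowels.
"nrzpuippkwpsk" → "aemchvccxjcfx" → "ae".

ae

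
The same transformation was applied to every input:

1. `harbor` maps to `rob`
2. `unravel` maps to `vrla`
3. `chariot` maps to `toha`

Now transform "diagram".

Rule — sort the characters into reverse alphabetical order, then keep every other character starting from the first (positions 1st, 3rd, 5th, ...).
"diagram" → "rmigdaa" → "rida".

rida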